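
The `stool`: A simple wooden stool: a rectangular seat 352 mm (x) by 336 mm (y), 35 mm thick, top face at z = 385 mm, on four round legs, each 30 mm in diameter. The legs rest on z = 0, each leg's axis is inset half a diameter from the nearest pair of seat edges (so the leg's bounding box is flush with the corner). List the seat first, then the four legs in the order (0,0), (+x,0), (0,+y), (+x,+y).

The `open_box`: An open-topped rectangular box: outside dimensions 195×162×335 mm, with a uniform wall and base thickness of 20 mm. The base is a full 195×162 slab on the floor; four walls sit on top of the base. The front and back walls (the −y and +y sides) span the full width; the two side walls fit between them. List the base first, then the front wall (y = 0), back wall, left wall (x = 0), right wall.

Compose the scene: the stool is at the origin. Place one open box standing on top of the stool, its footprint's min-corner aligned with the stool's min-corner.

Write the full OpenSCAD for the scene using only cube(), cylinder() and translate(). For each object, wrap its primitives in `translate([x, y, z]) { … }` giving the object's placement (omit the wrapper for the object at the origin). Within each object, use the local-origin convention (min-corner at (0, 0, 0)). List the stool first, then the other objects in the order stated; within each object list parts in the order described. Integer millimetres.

translate([0, 0, 350]) cube([352, 336, 35]);
translate([15, 15, 0]) cylinder(h = 350, r = 15);
translate([337, 15, 0]) cylinder(h = 350, r = 15);
translate([15, 321, 0]) cylinder(h = 350, r = 15);
translate([337, 321, 0]) cylinder(h = 350, r = 15);
translate([0, 0, 385]) {
  cube([195, 162, 20]);
  translate([0, 0, 20]) cube([195, 20, 315]);
  translate([0, 142, 20]) cube([195, 20, 315]);
  translate([0, 20, 20]) cube([20, 122, 315]);
  translate([175, 20, 20]) cube([20, 122, 315]);
}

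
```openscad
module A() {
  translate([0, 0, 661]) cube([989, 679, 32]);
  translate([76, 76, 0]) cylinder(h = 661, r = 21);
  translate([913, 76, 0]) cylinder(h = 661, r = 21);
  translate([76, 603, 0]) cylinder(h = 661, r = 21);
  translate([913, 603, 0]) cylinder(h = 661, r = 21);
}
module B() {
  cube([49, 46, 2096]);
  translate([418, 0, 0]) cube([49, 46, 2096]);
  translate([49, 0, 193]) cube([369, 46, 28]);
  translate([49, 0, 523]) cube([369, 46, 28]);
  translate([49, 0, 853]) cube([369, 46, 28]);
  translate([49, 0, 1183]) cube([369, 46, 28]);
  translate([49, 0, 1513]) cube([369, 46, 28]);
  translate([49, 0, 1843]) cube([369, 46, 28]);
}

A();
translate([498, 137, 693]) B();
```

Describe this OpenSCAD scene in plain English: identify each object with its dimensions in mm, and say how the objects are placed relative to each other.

A is a rectangular dining table. The top is 989×679×32 mm with its upper surface at z = 693 mm. It stands on four round legs of 42 mm diameter, each leg's bounding box inset 55 mm from the nearest pair of top edges, running from the floor to the underside of the top.

B is a straight ladder. Two 49×46 mm vertical rails, 2096 mm tall, stand 467 mm apart (outside-to-outside) with their front faces coplanar on the −y side. 6 rungs, each 46 mm deep and 28 mm tall, span between the inner faces of the rails, front faces flush with the rails. The lowest rung's underside is at z = 193 mm and rungs are spaced 330 mm apart (underside to underside).

The ladder is on top of the table.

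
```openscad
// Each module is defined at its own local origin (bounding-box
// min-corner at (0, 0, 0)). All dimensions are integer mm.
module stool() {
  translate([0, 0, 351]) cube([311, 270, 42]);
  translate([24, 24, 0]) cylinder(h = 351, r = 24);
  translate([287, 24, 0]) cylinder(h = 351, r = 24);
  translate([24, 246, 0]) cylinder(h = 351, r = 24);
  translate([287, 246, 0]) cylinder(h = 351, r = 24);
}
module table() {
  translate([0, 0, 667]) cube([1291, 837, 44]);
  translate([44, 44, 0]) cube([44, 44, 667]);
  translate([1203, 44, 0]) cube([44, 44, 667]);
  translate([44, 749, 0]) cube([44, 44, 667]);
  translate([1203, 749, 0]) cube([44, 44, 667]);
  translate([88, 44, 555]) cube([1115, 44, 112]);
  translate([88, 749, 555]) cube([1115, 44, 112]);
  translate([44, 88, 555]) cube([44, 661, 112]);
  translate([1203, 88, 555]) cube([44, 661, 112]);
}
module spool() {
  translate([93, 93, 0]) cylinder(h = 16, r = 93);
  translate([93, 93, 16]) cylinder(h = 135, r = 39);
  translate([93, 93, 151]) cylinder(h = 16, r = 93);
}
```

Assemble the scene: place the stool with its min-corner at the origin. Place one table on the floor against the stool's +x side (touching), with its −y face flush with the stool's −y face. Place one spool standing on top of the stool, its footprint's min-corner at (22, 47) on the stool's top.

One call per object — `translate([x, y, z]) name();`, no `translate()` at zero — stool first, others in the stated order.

stool();
translate([311, 0, 0]) table();
translate([22, 47, 393]) spool();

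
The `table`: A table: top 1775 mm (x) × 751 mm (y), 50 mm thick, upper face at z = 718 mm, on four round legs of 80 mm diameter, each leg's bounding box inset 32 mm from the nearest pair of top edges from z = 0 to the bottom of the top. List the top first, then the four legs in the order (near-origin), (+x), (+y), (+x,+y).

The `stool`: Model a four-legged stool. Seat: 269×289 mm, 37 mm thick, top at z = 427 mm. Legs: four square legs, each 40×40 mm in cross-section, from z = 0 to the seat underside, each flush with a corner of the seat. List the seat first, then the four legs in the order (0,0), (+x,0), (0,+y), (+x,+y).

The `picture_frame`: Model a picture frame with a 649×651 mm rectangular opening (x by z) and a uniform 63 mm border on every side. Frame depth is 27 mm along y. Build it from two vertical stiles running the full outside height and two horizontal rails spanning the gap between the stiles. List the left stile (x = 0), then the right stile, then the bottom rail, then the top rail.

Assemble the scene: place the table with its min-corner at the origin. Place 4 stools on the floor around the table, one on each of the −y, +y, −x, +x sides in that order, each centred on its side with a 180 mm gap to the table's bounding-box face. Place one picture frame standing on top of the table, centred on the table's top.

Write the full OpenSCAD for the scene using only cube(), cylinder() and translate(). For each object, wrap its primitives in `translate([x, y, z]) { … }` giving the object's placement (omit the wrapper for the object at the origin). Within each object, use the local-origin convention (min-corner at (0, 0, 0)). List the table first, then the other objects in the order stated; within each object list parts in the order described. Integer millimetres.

translate([0, 0, 668]) cube([1775, 751, 50]);
translate([72, 72, 0]) cylinder(h = 668, r = 40);
translate([1703, 72, 0]) cylinder(h = 668, r = 40);
translate([72, 679, 0]) cylinder(h = 668, r = 40);
translate([1703, 679, 0]) cylinder(h = 668, r = 40);
translate([753, -469, 0]) {
  translate([0, 0, 390]) cube([269, 289, 37]);
  cube([40, 40, 390]);
  translate([229, 0, 0]) cube([40, 40, 390]);
  translate([0, 249, 0]) cube([40, 40, 390]);
  translate([229, 249, 0]) cube([40, 40, 390]);
}
translate([753, 931, 0]) {
  translate([0, 0, 390]) cube([269, 289, 37]);
  cube([40, 40, 390]);
  translate([229, 0, 0]) cube([40, 40, 390]);
  translate([0, 249, 0]) cube([40, 40, 390]);
  translate([229, 249, 0]) cube([40, 40, 390]);
}
translate([-449, 231, 0]) {
  translate([0, 0, 390]) cube([269, 289, 37]);
  cube([40, 40, 390]);
  translate([229, 0, 0]) cube([40, 40, 390]);
  translate([0, 249, 0]) cube([40, 40, 390]);
  translate([229, 249, 0]) cube([40, 40, 390]);
}
translate([1955, 231, 0]) {
  translate([0, 0, 390]) cube([269, 289, 37]);
  cube([40, 40, 390]);
  translate([229, 0, 0]) cube([40, 40, 390]);
  translate([0, 249, 0]) cube([40, 40, 390]);
  translate([229, 249, 0]) cube([40, 40, 390]);
}
translate([500, 362, 718]) {
  cube([63, 27, 777]);
  translate([712, 0, 0]) cube([63, 27, 777]);
  translate([63, 0, 0]) cube([649, 27, 63]);
  translate([63, 0, 714]) cube([649, 27, 63]);
}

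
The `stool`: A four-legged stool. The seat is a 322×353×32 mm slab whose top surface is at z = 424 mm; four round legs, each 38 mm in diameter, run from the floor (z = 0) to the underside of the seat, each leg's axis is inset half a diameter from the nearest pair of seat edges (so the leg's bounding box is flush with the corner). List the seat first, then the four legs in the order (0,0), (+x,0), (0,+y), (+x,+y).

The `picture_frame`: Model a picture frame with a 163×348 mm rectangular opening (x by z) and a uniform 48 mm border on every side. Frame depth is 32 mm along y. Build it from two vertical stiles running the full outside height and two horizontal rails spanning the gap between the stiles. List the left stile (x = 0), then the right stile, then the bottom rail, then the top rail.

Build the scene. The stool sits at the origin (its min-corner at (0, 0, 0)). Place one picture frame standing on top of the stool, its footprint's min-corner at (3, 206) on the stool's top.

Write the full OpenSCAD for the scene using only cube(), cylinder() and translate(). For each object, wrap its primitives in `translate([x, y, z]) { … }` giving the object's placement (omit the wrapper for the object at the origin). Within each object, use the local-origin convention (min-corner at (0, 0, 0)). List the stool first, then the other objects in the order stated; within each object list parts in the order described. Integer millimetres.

translate([0, 0, 392]) cube([322, 353, 32]);
translate([19, 19, 0]) cylinder(h = 392, r = 19);
translate([303, 19, 0]) cylinder(h = 392, r = 19);
translate([19, 334, 0]) cylinder(h = 392, r = 19);
translate([303, 334, 0]) cylinder(h = 392, r = 19);
translate([3, 206, 424]) {
  cube([48, 32, 444]);
  translate([211, 0, 0]) cube([48, 32, 444]);
  translate([48, 0, 0]) cube([163, 32, 48]);
  translate([48, 0, 396]) cube([163, 32, 48]);
}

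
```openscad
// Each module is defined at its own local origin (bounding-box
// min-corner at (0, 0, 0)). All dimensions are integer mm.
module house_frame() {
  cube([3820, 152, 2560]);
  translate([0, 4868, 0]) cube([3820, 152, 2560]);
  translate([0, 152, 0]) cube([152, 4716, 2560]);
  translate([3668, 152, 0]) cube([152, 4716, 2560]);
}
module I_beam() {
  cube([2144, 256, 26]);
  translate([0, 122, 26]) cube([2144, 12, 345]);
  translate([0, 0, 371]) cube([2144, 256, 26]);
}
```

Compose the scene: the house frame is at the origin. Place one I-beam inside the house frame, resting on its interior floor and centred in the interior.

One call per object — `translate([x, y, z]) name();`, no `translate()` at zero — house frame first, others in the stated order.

house_frame();
translate([838, 2382, 0]) I_beam();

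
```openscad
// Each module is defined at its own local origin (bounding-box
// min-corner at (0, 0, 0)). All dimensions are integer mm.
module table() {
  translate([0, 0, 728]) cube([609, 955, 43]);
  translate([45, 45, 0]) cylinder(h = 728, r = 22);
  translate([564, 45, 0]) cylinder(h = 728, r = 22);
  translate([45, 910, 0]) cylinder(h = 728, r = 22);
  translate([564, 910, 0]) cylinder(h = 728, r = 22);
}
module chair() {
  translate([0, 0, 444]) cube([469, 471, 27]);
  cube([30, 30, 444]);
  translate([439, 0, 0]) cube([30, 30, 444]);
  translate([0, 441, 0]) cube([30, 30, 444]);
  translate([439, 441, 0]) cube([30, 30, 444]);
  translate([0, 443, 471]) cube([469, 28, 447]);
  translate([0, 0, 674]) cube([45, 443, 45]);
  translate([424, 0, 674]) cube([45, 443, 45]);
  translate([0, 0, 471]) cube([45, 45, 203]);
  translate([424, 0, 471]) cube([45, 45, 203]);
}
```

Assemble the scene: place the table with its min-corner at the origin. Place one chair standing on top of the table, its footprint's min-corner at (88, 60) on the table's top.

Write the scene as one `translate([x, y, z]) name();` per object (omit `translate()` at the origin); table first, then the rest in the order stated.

table();
translate([88, 60, 771]) chair();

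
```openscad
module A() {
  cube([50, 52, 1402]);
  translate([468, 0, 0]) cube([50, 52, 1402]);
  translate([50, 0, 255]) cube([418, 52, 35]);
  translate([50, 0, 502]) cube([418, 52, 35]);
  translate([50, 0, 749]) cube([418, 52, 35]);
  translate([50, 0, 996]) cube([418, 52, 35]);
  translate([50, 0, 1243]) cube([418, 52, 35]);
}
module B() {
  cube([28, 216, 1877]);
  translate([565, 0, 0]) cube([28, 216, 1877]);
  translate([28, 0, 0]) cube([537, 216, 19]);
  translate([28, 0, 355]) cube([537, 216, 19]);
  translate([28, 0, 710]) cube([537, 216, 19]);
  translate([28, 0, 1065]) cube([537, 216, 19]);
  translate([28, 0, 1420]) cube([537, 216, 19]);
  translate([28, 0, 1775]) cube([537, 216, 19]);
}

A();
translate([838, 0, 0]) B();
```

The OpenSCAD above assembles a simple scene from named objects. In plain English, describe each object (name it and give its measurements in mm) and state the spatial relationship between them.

A is a wooden ladder with two side rails of 50×52 mm section and 1402 mm height, set 518 mm apart overall. Between them run 5 rectangular rungs (52 mm deep, 35 mm thick), front faces flush with the rails' −y face. The bottom of the first rung is 255 mm above the floor and each subsequent rung is 247 mm higher than the one below.

B is an open bookshelf. Two side panels, each 28 mm thick, 216 mm deep and 1877 mm tall, stand 593 mm apart (outside-to-outside). Between them sit 6 shelves, each 19 mm thick and 216 mm deep, spanning the full gap between the sides. The bottom shelf rests on the floor (its underside at z = 0) and the clear gap between one shelf's top and the next shelf's underside is 336 mm.

The bookshelf is on the floor beside the ladder on its +x side.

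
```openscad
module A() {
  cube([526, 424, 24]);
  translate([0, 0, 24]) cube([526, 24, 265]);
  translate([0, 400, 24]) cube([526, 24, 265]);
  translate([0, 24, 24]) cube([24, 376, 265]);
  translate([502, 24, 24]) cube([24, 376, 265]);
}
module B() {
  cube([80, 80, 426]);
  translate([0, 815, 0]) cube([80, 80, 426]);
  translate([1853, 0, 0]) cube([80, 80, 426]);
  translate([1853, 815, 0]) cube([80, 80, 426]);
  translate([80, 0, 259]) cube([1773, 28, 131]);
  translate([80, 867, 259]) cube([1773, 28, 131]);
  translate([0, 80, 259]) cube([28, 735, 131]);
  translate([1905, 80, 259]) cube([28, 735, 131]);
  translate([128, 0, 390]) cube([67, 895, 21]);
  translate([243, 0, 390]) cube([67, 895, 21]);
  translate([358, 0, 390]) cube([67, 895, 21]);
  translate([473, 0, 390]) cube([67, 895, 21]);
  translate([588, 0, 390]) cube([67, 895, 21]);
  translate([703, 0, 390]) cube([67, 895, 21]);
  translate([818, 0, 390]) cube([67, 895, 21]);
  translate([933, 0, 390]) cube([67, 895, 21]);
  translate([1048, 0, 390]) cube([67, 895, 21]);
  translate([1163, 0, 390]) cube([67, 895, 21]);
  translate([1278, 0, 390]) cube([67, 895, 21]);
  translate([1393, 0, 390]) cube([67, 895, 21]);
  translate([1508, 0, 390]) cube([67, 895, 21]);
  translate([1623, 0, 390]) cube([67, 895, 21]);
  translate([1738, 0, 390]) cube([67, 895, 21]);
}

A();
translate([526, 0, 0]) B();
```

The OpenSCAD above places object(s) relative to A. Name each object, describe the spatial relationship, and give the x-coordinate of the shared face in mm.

A is an open box. B is a bed frame. The bed frame is against the open box's +x side, with their −y faces flush. The x-coordinate of the shared face is 526 mm.

The open box's +x face and the bed frame's −x face are both at x = 526 mm.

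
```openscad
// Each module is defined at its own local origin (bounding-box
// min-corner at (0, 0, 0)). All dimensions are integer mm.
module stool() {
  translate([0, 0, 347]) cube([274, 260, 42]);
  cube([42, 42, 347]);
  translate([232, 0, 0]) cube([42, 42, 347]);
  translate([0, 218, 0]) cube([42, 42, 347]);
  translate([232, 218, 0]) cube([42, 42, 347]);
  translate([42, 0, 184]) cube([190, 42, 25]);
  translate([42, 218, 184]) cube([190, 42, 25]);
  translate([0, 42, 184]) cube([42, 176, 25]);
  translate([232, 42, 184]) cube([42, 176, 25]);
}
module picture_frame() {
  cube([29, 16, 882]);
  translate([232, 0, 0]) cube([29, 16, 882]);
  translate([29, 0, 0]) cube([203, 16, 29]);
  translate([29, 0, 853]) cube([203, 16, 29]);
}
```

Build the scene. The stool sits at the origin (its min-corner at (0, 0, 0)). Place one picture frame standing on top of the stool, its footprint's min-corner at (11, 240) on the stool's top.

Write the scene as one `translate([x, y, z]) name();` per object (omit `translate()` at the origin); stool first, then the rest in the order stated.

stool();
translate([11, 240, 389]) picture_frame();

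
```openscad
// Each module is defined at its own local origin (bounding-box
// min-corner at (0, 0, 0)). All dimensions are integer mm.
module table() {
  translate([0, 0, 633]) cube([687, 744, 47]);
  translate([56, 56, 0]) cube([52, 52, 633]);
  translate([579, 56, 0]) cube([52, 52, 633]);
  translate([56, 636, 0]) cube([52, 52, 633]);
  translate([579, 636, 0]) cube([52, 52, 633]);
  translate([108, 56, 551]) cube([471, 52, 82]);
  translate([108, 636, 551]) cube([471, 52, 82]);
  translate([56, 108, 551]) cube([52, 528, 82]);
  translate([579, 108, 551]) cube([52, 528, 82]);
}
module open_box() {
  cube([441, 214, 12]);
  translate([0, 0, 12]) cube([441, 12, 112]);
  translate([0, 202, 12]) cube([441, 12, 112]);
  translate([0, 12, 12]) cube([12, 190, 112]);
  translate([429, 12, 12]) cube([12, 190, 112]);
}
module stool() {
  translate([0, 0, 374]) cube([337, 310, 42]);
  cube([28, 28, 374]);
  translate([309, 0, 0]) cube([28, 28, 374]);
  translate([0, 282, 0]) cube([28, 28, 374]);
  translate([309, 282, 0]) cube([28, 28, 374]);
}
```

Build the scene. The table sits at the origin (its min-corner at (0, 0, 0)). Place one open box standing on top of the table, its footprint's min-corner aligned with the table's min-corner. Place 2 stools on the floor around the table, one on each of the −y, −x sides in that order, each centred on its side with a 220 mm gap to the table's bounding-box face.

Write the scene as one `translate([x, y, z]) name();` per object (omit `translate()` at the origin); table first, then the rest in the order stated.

table();
translate([0, 0, 680]) open_box();
translate([175, -530, 0]) stool();
translate([-557, 217, 0]) stool();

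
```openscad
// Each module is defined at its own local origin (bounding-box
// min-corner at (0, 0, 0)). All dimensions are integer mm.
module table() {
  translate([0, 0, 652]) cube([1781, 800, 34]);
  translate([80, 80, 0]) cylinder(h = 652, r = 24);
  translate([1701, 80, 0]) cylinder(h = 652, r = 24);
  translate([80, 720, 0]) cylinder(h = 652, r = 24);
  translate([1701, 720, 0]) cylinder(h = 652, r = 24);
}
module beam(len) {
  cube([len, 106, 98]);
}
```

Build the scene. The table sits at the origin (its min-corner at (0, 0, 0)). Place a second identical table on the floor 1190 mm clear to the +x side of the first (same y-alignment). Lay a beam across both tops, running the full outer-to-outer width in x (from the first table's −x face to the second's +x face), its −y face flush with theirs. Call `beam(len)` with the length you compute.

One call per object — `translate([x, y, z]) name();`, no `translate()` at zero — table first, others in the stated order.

table();
translate([2971, 0, 0]) table();
translate([0, 0, 686]) beam(4752);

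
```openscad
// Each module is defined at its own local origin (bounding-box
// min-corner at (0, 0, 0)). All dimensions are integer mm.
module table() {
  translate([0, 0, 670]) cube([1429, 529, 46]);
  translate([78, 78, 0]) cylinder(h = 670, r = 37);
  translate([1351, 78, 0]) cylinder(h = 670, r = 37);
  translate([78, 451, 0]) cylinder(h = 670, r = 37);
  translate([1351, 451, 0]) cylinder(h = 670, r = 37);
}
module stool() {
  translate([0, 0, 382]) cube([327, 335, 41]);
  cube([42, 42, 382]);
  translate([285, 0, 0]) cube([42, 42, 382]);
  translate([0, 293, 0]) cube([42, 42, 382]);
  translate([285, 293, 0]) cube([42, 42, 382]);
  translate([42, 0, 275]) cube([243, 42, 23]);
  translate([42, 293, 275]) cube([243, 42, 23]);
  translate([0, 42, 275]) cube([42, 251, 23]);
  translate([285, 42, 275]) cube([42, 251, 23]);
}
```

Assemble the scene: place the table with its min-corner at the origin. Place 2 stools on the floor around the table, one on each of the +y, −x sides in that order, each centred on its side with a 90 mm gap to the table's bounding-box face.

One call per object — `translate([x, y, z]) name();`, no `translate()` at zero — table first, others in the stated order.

table();
translate([551, 619, 0]) stool();
translate([-417, 97, 0]) stool();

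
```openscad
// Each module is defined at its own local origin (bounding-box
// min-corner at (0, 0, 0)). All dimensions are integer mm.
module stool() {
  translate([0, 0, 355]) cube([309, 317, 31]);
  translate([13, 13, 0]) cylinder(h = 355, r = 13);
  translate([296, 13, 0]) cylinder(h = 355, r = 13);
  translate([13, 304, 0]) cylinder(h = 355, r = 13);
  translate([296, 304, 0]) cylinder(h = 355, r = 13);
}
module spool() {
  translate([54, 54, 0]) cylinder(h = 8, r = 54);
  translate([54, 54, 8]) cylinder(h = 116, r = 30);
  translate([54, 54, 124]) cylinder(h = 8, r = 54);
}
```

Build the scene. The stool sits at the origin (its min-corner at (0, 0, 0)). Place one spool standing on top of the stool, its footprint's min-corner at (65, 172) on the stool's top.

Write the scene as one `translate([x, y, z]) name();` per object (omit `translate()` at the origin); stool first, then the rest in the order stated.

stool();
translate([65, 172, 386]) spool();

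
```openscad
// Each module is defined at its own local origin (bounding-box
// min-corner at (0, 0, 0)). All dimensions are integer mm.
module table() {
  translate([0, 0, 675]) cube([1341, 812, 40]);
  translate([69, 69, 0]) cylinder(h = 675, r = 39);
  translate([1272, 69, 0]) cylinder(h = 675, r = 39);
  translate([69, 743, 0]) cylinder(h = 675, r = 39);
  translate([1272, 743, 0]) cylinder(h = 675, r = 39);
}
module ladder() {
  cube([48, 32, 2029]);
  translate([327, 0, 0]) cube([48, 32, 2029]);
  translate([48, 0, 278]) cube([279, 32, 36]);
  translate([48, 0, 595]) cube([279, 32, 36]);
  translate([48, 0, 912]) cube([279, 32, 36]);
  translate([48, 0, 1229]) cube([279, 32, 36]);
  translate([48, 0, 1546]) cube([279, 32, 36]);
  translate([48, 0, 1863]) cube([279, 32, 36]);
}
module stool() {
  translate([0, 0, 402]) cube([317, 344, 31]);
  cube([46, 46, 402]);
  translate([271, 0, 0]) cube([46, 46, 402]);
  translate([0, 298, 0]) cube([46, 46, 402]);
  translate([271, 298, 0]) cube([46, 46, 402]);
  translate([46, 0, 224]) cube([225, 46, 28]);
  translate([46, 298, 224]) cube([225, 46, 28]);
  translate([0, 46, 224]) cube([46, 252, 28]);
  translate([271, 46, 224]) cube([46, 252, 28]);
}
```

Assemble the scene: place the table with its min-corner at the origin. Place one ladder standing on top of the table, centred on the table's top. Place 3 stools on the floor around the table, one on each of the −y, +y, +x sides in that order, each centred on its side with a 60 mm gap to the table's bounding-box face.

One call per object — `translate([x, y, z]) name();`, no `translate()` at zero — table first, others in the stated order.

table();
translate([483, 390, 715]) ladder();
translate([512, -404, 0]) stool();
translate([512, 872, 0]) stool();
translate([1401, 234, 0]) stool();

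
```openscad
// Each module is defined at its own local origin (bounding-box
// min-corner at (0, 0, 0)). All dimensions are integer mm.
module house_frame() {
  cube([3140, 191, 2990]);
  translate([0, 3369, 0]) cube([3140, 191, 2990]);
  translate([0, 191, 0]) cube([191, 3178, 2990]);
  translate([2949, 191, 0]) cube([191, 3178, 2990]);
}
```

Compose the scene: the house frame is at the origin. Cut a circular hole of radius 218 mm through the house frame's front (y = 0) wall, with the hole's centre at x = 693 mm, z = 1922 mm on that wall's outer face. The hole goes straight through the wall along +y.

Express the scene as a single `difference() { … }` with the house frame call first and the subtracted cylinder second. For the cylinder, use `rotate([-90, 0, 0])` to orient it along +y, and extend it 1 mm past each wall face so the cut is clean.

difference() {
  house_frame();
  translate([693, -1, 1922]) rotate([-90, 0, 0]) cylinder(h = 193, r = 218);
}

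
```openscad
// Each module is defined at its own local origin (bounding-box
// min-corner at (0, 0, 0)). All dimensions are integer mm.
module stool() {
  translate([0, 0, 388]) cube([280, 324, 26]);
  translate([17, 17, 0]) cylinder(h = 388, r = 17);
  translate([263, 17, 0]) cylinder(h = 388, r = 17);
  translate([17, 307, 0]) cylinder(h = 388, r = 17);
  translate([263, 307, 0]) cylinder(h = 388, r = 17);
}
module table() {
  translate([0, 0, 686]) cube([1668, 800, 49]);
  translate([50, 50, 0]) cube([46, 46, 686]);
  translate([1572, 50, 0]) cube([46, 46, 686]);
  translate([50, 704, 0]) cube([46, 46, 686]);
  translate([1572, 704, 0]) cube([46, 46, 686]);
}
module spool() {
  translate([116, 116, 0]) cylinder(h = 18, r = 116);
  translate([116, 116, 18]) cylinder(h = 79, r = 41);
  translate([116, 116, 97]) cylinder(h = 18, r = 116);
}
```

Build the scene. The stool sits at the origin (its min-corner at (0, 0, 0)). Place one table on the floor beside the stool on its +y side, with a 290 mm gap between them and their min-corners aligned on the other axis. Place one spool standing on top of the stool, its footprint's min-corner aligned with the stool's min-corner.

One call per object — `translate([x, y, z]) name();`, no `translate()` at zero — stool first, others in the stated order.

stool();
translate([0, 614, 0]) table();
translate([0, 0, 414]) spool();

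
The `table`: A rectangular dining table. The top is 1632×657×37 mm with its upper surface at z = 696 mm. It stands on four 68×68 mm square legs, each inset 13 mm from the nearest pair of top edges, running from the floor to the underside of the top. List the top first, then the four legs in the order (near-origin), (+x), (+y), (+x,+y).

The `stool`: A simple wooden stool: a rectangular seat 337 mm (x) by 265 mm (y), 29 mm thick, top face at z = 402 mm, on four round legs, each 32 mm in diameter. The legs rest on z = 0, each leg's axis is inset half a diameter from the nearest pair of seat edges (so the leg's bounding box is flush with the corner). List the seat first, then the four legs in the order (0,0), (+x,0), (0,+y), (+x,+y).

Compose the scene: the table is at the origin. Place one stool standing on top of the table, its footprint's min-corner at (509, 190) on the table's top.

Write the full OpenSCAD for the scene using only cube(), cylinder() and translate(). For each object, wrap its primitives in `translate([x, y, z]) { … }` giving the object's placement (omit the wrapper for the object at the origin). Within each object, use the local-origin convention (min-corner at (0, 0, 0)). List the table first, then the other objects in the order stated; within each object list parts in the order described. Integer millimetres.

translate([0, 0, 659]) cube([1632, 657, 37]);
translate([13, 13, 0]) cube([68, 68, 659]);
translate([1551, 13, 0]) cube([68, 68, 659]);
translate([13, 576, 0]) cube([68, 68, 659]);
translate([1551, 576, 0]) cube([68, 68, 659]);
translate([509, 190, 696]) {
  translate([0, 0, 373]) cube([337, 265, 29]);
  translate([16, 16, 0]) cylinder(h = 373, r = 16);
  translate([321, 16, 0]) cylinder(h = 373, r = 16);
  translate([16, 249, 0]) cylinder(h = 373, r = 16);
  translate([321, 249, 0]) cylinder(h = 373, r = 16);
}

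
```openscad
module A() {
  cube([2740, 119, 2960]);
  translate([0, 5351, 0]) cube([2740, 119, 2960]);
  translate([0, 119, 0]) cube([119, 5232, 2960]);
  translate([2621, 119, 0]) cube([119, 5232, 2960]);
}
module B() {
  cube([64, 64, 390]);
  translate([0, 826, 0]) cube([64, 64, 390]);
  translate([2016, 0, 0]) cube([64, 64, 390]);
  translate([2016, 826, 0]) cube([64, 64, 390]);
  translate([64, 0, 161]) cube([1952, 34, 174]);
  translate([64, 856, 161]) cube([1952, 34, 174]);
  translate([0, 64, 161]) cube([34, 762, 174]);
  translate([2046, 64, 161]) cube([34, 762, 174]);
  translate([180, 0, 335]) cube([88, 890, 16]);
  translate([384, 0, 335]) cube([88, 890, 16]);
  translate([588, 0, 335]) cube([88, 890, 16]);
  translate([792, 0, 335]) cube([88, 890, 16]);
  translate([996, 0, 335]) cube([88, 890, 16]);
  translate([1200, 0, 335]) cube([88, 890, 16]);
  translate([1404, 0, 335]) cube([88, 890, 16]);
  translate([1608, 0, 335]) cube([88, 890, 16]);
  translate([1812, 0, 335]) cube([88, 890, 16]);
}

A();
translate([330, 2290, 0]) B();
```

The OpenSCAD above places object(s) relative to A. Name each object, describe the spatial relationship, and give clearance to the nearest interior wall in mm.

A is a house frame. B is a bed frame. The bed frame sits inside the house frame, centred. The clearance to the nearest interior wall is 211 mm.

Clearances: x = 211, y = 2171; minimum 211 mm.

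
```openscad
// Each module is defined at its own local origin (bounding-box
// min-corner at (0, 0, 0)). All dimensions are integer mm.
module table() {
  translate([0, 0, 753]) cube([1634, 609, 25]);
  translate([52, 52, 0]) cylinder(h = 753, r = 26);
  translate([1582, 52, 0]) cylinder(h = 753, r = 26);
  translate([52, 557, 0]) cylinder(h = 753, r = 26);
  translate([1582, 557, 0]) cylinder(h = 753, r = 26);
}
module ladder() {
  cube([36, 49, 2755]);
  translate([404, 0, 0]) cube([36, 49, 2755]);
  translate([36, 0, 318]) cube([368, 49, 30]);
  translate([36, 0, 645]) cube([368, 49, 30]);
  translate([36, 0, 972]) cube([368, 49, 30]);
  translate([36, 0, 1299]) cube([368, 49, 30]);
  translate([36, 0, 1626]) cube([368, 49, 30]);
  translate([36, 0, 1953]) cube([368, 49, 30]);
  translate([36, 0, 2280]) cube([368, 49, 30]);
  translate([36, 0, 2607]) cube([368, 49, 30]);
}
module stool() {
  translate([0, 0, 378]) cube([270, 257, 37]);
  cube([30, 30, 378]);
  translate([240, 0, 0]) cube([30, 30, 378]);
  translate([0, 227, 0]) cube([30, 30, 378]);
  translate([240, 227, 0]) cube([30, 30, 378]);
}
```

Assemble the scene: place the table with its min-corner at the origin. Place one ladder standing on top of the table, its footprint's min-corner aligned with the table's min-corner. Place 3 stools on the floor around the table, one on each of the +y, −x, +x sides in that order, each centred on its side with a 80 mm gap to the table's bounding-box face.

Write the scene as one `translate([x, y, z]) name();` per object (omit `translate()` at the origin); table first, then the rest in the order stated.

table();
translate([0, 0, 778]) ladder();
translate([682, 689, 0]) stool();
translate([-350, 176, 0]) stool();
translate([1714, 176, 0]) stool();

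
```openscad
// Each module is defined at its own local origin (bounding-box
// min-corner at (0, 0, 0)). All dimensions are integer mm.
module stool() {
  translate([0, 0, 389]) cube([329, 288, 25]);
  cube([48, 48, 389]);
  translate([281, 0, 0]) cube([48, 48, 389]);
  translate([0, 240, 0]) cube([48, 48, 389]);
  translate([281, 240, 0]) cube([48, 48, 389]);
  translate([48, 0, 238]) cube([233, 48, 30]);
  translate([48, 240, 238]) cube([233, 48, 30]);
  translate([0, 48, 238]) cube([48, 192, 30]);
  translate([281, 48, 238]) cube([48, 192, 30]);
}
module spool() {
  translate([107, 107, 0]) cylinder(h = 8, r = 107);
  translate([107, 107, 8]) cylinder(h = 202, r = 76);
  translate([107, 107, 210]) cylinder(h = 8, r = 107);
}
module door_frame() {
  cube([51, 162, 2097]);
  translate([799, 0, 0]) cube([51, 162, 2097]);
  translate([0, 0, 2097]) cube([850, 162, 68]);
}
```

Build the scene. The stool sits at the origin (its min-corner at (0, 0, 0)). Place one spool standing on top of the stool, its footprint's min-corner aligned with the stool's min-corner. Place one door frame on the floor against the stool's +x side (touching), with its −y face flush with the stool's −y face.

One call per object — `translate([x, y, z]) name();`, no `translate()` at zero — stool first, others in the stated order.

stool();
translate([0, 0, 414]) spool();
translate([329, 0, 0]) door_frame();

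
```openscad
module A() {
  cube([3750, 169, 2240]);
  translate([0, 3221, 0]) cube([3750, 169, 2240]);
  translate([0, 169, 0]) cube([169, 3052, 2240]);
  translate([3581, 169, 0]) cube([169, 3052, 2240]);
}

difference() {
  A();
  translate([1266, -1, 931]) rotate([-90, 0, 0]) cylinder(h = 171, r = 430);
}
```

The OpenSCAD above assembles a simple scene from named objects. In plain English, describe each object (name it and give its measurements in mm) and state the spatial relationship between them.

A is a box-shaped house frame (walls only): outside footprint 3750×3390 mm, wall height 2240 mm, wall thickness 169 mm. The two y-facing walls run the full x-width; the two x-facing walls fit between the inner faces of the y-facing walls.

The house frame has a circular hole of radius 430 mm through its front wall, centred at (x = 1266, z = 931).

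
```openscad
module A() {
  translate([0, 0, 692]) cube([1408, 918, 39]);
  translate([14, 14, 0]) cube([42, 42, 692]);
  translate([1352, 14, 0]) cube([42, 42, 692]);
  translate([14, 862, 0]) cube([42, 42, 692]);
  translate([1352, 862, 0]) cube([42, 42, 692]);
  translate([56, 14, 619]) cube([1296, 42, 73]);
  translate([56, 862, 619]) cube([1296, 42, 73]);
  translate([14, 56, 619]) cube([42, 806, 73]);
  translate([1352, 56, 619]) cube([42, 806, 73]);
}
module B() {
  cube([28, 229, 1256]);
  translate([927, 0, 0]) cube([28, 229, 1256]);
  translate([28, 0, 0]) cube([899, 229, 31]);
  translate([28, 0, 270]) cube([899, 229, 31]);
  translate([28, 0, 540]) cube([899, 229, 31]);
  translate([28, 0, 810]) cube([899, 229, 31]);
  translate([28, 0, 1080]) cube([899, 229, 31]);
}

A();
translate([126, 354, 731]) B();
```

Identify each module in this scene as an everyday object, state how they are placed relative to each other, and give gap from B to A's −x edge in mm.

The bookshelf's min-x is at 126; the table's min-x is 0; gap = 126 mm.

A is a table. B is a bookshelf. The bookshelf is on top of the table. The gap from the bookshelf to the table's −x edge is 126 mm.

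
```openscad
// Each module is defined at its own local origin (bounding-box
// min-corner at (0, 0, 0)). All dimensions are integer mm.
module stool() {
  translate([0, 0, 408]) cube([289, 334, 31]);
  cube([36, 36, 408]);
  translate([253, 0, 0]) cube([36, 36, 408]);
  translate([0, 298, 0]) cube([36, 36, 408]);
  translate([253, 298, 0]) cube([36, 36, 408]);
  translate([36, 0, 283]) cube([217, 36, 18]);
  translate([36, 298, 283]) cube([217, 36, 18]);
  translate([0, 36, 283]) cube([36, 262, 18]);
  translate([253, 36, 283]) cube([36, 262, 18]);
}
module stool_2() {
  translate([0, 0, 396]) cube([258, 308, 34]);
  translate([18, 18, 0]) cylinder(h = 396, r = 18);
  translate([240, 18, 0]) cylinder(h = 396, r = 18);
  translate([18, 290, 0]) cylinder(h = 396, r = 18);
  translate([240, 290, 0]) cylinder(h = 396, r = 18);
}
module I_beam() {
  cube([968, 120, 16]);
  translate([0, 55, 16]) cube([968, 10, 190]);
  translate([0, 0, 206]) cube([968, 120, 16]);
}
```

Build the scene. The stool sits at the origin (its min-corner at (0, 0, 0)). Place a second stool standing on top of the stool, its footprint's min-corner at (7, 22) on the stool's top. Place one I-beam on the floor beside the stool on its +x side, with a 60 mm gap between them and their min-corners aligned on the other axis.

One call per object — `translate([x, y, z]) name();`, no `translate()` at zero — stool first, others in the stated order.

stool();
translate([7, 22, 439]) stool_2();
translate([349, 0, 0]) I_beam();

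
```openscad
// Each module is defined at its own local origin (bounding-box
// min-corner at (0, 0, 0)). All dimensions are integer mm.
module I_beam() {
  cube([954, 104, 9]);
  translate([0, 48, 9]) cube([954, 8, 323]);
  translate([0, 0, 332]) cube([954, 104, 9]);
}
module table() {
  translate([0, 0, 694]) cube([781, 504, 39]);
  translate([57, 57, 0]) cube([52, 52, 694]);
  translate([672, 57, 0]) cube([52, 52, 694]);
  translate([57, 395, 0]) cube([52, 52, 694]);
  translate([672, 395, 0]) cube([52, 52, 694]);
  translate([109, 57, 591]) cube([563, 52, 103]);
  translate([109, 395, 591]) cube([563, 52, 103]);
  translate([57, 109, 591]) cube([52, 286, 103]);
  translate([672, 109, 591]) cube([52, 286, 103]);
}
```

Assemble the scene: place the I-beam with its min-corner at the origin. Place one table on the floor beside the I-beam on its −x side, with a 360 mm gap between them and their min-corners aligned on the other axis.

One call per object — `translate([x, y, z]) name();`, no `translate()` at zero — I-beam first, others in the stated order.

I_beam();
translate([-1141, 0, 0]) table();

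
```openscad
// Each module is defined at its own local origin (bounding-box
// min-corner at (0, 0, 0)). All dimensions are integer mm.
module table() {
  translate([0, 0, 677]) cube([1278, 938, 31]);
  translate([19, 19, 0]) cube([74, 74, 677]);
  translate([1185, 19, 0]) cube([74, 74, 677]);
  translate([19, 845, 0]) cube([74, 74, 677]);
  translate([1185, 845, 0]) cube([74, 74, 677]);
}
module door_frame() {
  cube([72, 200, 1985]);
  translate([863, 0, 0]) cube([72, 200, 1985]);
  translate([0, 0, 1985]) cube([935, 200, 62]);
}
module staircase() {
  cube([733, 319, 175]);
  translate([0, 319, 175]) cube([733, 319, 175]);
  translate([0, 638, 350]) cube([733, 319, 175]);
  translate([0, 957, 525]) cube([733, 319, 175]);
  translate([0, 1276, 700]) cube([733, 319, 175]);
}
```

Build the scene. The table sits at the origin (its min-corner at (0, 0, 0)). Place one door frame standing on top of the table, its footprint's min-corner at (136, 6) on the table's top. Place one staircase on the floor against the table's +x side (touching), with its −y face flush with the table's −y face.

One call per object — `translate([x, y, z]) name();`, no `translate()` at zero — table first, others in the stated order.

table();
translate([136, 6, 708]) door_frame();
translate([1278, 0, 0]) staircase();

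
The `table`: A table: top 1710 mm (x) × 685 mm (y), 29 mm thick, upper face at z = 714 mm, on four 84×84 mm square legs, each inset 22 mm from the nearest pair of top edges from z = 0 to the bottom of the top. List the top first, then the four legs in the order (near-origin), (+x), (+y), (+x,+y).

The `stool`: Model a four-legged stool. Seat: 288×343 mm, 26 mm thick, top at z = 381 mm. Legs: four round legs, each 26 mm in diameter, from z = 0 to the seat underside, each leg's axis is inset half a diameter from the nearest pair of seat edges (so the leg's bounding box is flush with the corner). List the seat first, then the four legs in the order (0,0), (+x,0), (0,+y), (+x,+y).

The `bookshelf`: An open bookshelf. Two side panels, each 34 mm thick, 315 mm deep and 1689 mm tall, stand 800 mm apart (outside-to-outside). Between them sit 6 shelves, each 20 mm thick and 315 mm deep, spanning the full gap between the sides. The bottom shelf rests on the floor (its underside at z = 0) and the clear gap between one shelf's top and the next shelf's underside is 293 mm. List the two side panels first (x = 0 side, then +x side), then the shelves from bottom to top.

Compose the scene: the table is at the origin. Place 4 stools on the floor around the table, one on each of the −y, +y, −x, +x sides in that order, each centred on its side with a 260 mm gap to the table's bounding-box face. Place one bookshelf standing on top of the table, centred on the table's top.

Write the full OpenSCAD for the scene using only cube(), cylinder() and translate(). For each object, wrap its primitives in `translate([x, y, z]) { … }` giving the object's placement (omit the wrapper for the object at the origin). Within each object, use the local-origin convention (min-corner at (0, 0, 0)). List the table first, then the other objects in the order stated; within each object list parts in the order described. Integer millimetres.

translate([0, 0, 685]) cube([1710, 685, 29]);
translate([22, 22, 0]) cube([84, 84, 685]);
translate([1604, 22, 0]) cube([84, 84, 685]);
translate([22, 579, 0]) cube([84, 84, 685]);
translate([1604, 579, 0]) cube([84, 84, 685]);
translate([711, -603, 0]) {
  translate([0, 0, 355]) cube([288, 343, 26]);
  translate([13, 13, 0]) cylinder(h = 355, r = 13);
  translate([275, 13, 0]) cylinder(h = 355, r = 13);
  translate([13, 330, 0]) cylinder(h = 355, r = 13);
  translate([275, 330, 0]) cylinder(h = 355, r = 13);
}
translate([711, 945, 0]) {
  translate([0, 0, 355]) cube([288, 343, 26]);
  translate([13, 13, 0]) cylinder(h = 355, r = 13);
  translate([275, 13, 0]) cylinder(h = 355, r = 13);
  translate([13, 330, 0]) cylinder(h = 355, r = 13);
  translate([275, 330, 0]) cylinder(h = 355, r = 13);
}
translate([-548, 171, 0]) {
  translate([0, 0, 355]) cube([288, 343, 26]);
  translate([13, 13, 0]) cylinder(h = 355, r = 13);
  translate([275, 13, 0]) cylinder(h = 355, r = 13);
  translate([13, 330, 0]) cylinder(h = 355, r = 13);
  translate([275, 330, 0]) cylinder(h = 355, r = 13);
}
translate([1970, 171, 0]) {
  translate([0, 0, 355]) cube([288, 343, 26]);
  translate([13, 13, 0]) cylinder(h = 355, r = 13);
  translate([275, 13, 0]) cylinder(h = 355, r = 13);
  translate([13, 330, 0]) cylinder(h = 355, r = 13);
  translate([275, 330, 0]) cylinder(h = 355, r = 13);
}
translate([455, 185, 714]) {
  cube([34, 315, 1689]);
  translate([766, 0, 0]) cube([34, 315, 1689]);
  translate([34, 0, 0]) cube([732, 315, 20]);
  translate([34, 0, 313]) cube([732, 315, 20]);
  translate([34, 0, 626]) cube([732, 315, 20]);
  translate([34, 0, 939]) cube([732, 315, 20]);
  translate([34, 0, 1252]) cube([732, 315, 20]);
  translate([34, 0, 1565]) cube([732, 315, 20]);
}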